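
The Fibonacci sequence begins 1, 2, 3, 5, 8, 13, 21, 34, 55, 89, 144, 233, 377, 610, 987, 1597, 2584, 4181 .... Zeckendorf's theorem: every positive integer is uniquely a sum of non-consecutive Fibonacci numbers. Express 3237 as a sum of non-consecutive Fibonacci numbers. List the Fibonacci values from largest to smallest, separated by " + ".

Greedily peel off the largest Fibonacci term at each step:
2584 ≤ 3237 < 4181, so take 2584; remainder 653
610 ≤ 653 < 987, so take 610; remainder 43
34 ≤ 43 < 55, so take 34; remainder 9
8 ≤ 9 < 13, so take 8; remainder 1
1 ≤ 1 < 2, so take 1; remainder 0
So 3237 = 2584 + 610 + 34 + 8 + 1, with no two terms consecutive in the sequence.

2584 + 610 + 34 + 8 + 1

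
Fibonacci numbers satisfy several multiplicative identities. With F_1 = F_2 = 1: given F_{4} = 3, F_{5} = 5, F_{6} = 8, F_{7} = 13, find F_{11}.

By the addition formula F_{m+n} = F_m F_{n+1} + F_{m−1} F_n with m=5, n=6: F_{11} = 5·13 + 3·8 = 65 + 24 = 89.

89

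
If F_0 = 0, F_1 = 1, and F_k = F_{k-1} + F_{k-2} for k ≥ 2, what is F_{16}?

987

Iterating the recurrence up to F_{12} = 144 and F_{11} = 89:
F_{13} = F_{12} + F_{11} = 144 + 89 = 233
F_{14} = F_{13} + F_{12} = 233 + 144 = 377
F_{15} = F_{14} + F_{13} = 377 + 233 = 610
F_{16} = F_{15} + F_{14} = 610 + 377 = 987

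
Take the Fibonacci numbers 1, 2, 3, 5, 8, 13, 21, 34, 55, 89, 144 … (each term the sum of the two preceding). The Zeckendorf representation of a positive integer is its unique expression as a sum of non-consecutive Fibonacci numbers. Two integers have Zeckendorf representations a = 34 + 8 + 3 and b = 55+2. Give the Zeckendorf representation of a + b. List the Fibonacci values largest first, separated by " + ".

The two numbers are 45 and 57, so their sum is 102.
Greedy algorithm:
largest Fibonacci ≤ 102 is 89; 102 − 89 = 13
largest Fibonacci ≤ 13 is 13; 13 − 13 = 0

89 + 13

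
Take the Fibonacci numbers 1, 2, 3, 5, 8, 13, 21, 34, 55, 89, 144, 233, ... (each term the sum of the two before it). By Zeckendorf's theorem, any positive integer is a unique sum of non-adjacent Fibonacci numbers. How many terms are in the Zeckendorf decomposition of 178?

2

Greedy algorithm:
178 − 144 = 34
34 − 34 = 0
178 = 144 + 34, which has 2 terms.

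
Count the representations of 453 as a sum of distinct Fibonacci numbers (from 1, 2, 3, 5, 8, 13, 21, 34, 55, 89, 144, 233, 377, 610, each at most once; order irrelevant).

Each representation comes from the Zeckendorf form by replacing some F_k with F_{k−1} + F_{k−2} where possible.
453 = 377+55+21 = 377+55+13+8 = 233+144+55+21 = 377+55+13+5+3 = 377+34+21+13+8 = … (12 more), for 17 in all.

17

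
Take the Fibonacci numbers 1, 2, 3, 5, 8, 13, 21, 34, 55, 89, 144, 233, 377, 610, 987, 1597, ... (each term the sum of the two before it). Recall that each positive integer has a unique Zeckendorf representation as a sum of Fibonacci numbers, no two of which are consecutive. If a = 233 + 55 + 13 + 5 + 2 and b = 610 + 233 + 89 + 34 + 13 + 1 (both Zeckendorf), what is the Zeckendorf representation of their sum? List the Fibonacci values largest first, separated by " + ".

987 + 233 + 55 + 13

The two numbers are 308 and 980, so their sum is 1288.
Greedily peel off the largest Fibonacci term at each step:
987 ≤ 1288 < 1597, so take 987; remainder 301
233 ≤ 301 < 377, so take 233; remainder 68
55 ≤ 68 < 89, so take 55; remainder 13
13 ≤ 13 < 21, so take 13; remainder 0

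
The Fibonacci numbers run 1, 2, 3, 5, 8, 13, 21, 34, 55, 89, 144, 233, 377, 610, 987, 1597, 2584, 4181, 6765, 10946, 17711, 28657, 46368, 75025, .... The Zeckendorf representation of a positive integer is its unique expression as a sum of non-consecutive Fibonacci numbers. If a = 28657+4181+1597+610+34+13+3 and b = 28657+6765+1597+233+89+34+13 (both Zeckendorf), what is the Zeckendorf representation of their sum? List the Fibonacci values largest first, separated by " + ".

46368 + 17711 + 6765 + 1597 + 34 + 8

The two numbers are 35095 and 37388, so their sum is 72483.
Greedy algorithm:
take 46368 (≤ 72483); 72483 − 46368 = 26115
take 17711 (≤ 26115); 26115 − 17711 = 8404
take 6765 (≤ 8404); 8404 − 6765 = 1639
take 1597 (≤ 1639); 1639 − 1597 = 42
take 34 (≤ 42); 42 − 34 = 8
take 8 (≤ 8); 8 − 8 = 0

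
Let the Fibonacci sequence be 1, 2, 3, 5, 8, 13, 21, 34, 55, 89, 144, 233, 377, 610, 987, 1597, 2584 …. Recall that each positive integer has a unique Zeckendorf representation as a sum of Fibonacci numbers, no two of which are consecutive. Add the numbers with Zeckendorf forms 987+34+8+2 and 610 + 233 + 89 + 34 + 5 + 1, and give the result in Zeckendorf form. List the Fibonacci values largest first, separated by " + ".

1597 + 377 + 21 + 8

The two numbers are 1031 and 972, so their sum is 2003.
Greedily peel off the largest Fibonacci term at each step:
2003: greatest Fibonacci not exceeding it is 1597, leaving 406
406: greatest Fibonacci not exceeding it is 377, leaving 29
29: greatest Fibonacci not exceeding it is 21, leaving 8
8: greatest Fibonacci not exceeding it is 8, leaving 0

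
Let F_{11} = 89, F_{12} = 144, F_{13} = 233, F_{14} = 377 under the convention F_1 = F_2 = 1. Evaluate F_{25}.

75025

By the addition formula F_{m+n} = F_m F_{n+1} + F_{m−1} F_n with m=12, n=13: F_{25} = 144·377 + 89·233 = 54288 + 20737 = 75025.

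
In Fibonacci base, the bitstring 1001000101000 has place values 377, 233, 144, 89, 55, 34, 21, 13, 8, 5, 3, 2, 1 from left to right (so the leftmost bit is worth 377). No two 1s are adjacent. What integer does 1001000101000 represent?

484

Summing the place values of the 1 bits: 377 + 89 + 13 + 5 = 484.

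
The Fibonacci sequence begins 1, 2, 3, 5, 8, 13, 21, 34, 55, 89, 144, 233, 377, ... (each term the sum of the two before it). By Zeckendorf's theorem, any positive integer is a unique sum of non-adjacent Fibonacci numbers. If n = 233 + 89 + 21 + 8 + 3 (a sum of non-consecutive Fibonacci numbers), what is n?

233 + 89 + 21 + 8 + 3 = 354.

354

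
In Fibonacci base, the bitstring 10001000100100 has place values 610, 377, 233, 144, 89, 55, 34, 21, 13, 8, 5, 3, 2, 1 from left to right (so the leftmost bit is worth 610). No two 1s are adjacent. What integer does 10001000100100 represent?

Summing the place values of the 1 bits: 610 + 89 + 13 + 3 = 715.

715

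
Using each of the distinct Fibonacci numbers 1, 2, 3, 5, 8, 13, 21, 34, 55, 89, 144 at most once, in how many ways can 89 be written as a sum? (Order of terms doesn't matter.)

5

Starting from the Zeckendorf form and repeatedly splitting a term F_k into F_{k−1} + F_{k−2} (when neither is already used) reaches every representation.
89 = 89 = 55+34 = 55+21+13 = 55+21+8+5 = … (1 more), for 5 in all.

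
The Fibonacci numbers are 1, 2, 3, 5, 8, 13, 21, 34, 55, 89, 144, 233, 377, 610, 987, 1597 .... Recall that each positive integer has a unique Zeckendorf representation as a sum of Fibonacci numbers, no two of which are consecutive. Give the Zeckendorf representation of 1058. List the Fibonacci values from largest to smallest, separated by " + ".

987 + 55 + 13 + 3

Repeatedly subtract the largest Fibonacci number that fits:
987 ≤ 1058 < 1597, so take 987; remainder 71
55 ≤ 71 < 89, so take 55; remainder 16
13 ≤ 16 < 21, so take 13; remainder 3
3 ≤ 3 < 5, so take 3; remainder 0
So 1058 = 987 + 55 + 13 + 3, with no two terms consecutive in the sequence.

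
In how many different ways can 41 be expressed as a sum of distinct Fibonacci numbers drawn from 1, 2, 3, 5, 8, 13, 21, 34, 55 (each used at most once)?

2

41 = 34+5+2 = 21+13+5+2 — 2 representations.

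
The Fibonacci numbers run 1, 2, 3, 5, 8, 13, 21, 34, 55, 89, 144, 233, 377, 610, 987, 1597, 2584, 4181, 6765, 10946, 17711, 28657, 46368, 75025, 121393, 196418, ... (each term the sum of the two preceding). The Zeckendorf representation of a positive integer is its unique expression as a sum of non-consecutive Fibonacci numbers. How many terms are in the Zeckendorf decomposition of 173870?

8

Repeatedly subtract the largest Fibonacci number that fits:
173870 − 121393 = 52477
52477 − 46368 = 6109
6109 − 4181 = 1928
1928 − 1597 = 331
331 − 233 = 98
98 − 89 = 9
9 − 8 = 1
1 − 1 = 0
173870 = 121393 + 46368 + 4181 + 1597 + 233 + 89 + 8 + 1, which has 8 terms.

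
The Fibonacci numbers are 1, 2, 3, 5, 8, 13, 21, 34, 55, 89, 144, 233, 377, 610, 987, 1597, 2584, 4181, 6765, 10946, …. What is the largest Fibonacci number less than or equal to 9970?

6765

6765 ≤ 9970 < 10946, so the largest Fibonacci number not exceeding 9970 is 6765.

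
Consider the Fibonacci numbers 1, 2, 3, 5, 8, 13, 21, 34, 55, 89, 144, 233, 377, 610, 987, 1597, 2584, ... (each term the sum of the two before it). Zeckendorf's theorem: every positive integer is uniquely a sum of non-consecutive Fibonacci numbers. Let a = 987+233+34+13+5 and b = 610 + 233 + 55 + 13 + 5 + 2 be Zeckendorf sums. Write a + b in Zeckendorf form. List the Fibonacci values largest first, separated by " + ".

The two numbers are 1272 and 918, so their sum is 2190.
Repeatedly subtract the largest Fibonacci number that fits:
2190: greatest Fibonacci not exceeding it is 1597, leaving 593
593: greatest Fibonacci not exceeding it is 377, leaving 216
216: greatest Fibonacci not exceeding it is 144, leaving 72
72: greatest Fibonacci not exceeding it is 55, leaving 17
17: greatest Fibonacci not exceeding it is 13, leaving 4
4: greatest Fibonacci not exceeding it is 3, leaving 1
1: greatest Fibonacci not exceeding it is 1, leaving 0

1597 + 377 + 144 + 55 + 13 + 3 + 1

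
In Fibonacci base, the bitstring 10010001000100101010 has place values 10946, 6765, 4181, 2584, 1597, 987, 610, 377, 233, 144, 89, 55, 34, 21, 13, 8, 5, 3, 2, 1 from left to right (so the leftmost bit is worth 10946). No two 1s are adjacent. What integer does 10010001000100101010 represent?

13982

Summing the place values of the 1 bits: 10946 + 2584 + 377 + 55 + 13 + 5 + 2 = 13982.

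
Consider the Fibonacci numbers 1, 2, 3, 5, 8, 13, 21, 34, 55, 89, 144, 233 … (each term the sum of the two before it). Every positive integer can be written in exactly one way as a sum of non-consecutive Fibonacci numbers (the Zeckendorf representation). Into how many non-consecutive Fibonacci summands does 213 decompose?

largest Fibonacci ≤ 213 is 144; 213 − 144 = 69
largest Fibonacci ≤ 69 is 55; 69 − 55 = 14
largest Fibonacci ≤ 14 is 13; 14 − 13 = 1
largest Fibonacci ≤ 1 is 1; 1 − 1 = 0
213 = 144 + 55 + 13 + 1, which has 4 terms.

4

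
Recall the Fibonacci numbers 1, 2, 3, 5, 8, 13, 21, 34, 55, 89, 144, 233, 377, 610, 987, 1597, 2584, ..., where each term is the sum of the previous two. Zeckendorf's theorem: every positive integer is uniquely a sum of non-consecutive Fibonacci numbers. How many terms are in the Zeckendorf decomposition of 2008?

3

2008: greatest Fibonacci not exceeding it is 1597, leaving 411
411: greatest Fibonacci not exceeding it is 377, leaving 34
34: greatest Fibonacci not exceeding it is 34, leaving 0
2008 = 1597 + 377 + 34, which has 3 terms.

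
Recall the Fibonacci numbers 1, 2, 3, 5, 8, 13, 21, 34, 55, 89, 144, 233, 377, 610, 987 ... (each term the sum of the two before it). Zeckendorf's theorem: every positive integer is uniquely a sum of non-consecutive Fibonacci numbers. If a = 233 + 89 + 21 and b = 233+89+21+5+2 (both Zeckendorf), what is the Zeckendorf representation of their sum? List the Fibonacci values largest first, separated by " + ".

The two numbers are 343 and 350, so their sum is 693.
693: greatest Fibonacci not exceeding it is 610, leaving 83
83: greatest Fibonacci not exceeding it is 55, leaving 28
28: greatest Fibonacci not exceeding it is 21, leaving 7
7: greatest Fibonacci not exceeding it is 5, leaving 2
2: greatest Fibonacci not exceeding it is 2, leaving 0

610 + 55 + 21 + 5 + 2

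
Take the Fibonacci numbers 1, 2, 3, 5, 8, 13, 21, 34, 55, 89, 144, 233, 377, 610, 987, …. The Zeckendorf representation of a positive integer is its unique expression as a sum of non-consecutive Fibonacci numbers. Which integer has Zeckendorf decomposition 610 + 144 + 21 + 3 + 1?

779

610 + 144 + 21 + 3 + 1 = 779.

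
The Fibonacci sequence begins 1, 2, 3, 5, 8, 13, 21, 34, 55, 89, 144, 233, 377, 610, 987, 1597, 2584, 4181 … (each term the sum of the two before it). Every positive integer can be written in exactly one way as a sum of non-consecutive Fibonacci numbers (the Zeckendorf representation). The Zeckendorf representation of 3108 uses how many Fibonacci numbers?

4

2584 ≤ 3108 < 4181, so take 2584; remainder 524
377 ≤ 524 < 610, so take 377; remainder 147
144 ≤ 147 < 233, so take 144; remainder 3
3 ≤ 3 < 5, so take 3; remainder 0
3108 = 2584 + 377 + 144 + 3, which has 4 terms.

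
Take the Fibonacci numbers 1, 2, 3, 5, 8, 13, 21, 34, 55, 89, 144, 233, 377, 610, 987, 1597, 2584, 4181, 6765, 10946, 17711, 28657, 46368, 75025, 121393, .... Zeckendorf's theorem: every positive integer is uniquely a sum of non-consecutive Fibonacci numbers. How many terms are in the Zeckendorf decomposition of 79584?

take 75025 (≤ 79584); 79584 − 75025 = 4559
take 4181 (≤ 4559); 4559 − 4181 = 378
take 377 (≤ 378); 378 − 377 = 1
take 1 (≤ 1); 1 − 1 = 0
79584 = 75025 + 4181 + 377 + 1, which has 4 terms.

4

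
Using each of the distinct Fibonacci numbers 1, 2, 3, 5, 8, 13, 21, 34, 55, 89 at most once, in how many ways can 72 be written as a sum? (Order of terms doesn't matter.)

4

Each representation comes from the Zeckendorf form by replacing some F_k with F_{k−1} + F_{k−2} where possible.
72 = 55+13+3+1 = 55+8+5+3+1 = 34+21+13+3+1 = 34+21+8+5+3+1 — 4 representations.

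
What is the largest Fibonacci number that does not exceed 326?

233 ≤ 326 < 377, so the largest Fibonacci number not exceeding 326 is 233.

233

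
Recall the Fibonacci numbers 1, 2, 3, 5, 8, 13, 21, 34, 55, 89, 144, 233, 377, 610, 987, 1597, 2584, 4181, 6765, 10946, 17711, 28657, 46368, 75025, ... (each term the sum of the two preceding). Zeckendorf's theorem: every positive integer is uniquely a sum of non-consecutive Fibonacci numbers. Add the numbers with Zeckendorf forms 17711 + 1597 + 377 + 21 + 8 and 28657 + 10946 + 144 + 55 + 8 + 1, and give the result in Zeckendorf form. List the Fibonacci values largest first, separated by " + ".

The two numbers are 19714 and 39811, so their sum is 59525.
Greedily peel off the largest Fibonacci term at each step:
46368 ≤ 59525 < 75025, so take 46368; remainder 13157
10946 ≤ 13157 < 17711, so take 10946; remainder 2211
1597 ≤ 2211 < 2584, so take 1597; remainder 614
610 ≤ 614 < 987, so take 610; remainder 4
3 ≤ 4 < 5, so take 3; remainder 1
1 ≤ 1 < 2, so take 1; remainder 0

46368 + 10946 + 1597 + 610 + 3 + 1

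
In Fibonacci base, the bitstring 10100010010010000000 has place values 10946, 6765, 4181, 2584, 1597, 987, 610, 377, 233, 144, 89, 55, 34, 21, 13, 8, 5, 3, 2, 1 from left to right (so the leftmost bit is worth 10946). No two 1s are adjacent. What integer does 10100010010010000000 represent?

Summing the place values of the 1 bits: 10946 + 4181 + 610 + 144 + 34 = 15915.

15915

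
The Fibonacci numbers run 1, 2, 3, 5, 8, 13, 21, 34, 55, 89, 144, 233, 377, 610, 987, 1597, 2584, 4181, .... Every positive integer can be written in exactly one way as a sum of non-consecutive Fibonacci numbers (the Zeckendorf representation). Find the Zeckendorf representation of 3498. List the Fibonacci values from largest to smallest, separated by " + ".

Greedy algorithm:
3498 − 2584 = 914
914 − 610 = 304
304 − 233 = 71
71 − 55 = 16
16 − 13 = 3
3 − 3 = 0
So 3498 = 2584 + 610 + 233 + 55 + 13 + 3, with no two terms consecutive in the sequence.

2584 + 610 + 233 + 55 + 13 + 3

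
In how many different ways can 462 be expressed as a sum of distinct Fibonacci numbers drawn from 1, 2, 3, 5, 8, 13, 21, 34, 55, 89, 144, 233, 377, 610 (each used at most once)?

462 = 377+55+21+8+1 = 377+55+21+5+3+1 = 233+144+55+21+8+1 = 377+55+13+8+5+3+1 = 233+144+55+21+5+3+1 = … (4 more), for 9 in all.

9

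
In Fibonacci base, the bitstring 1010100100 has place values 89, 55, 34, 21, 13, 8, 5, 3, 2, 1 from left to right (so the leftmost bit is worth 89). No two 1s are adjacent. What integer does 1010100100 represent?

139

Summing the place values of the 1 bits: 89 + 34 + 13 + 3 = 139.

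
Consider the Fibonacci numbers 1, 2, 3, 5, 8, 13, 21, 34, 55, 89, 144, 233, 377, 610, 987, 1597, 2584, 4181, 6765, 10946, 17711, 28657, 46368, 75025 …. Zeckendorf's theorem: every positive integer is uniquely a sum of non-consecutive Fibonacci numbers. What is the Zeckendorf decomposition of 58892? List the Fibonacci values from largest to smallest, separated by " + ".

46368 + 10946 + 987 + 377 + 144 + 55 + 13 + 2

subtract 46368 from 58892: 12524 remains
subtract 10946 from 12524: 1578 remains
subtract 987 from 1578: 591 remains
subtract 377 from 591: 214 remains
subtract 144 from 214: 70 remains
subtract 55 from 70: 15 remains
subtract 13 from 15: 2 remains
subtract 2 from 2: 0 remains
So 58892 = 46368 + 10946 + 987 + 377 + 144 + 55 + 13 + 2, with no two terms consecutive in the sequence.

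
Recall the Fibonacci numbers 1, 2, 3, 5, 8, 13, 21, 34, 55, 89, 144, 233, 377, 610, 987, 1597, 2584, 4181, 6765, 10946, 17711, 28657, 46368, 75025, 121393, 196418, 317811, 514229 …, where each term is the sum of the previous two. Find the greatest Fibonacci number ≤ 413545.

317811 ≤ 413545 < 514229, so the largest Fibonacci number not exceeding 413545 is 317811.

317811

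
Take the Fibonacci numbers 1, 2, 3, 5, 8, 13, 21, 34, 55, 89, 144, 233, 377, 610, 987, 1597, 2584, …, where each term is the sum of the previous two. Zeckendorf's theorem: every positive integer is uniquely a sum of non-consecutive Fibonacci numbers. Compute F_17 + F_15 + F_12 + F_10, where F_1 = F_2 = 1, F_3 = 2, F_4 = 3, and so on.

F_17 + F_15 + F_12 + F_10 = 1597 + 610 + 144 + 55 = 2406.

2406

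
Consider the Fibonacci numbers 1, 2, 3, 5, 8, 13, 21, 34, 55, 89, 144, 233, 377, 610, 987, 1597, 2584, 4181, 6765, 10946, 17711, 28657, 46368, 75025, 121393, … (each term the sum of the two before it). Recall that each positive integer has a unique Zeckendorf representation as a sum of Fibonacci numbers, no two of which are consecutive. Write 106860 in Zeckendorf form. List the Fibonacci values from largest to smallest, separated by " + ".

75025 + 28657 + 2584 + 377 + 144 + 55 + 13 + 5

Greedily peel off the largest Fibonacci term at each step:
take 75025 (≤ 106860); 106860 − 75025 = 31835
take 28657 (≤ 31835); 31835 − 28657 = 3178
take 2584 (≤ 3178); 3178 − 2584 = 594
take 377 (≤ 594); 594 − 377 = 217
take 144 (≤ 217); 217 − 144 = 73
take 55 (≤ 73); 73 − 55 = 18
take 13 (≤ 18); 18 − 13 = 5
take 5 (≤ 5); 5 − 5 = 0
So 106860 = 75025 + 28657 + 2584 + 377 + 144 + 55 + 13 + 5, with no two terms consecutive in the sequence.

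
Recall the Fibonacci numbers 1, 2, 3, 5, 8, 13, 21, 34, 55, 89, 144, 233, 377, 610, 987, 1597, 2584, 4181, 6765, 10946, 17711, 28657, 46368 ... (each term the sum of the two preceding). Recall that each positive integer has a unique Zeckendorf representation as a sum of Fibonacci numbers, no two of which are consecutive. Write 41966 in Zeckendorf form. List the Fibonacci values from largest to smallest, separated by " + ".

Repeatedly subtract the largest Fibonacci number that fits:
41966 − 28657 = 13309
13309 − 10946 = 2363
2363 − 1597 = 766
766 − 610 = 156
156 − 144 = 12
12 − 8 = 4
4 − 3 = 1
1 − 1 = 0
So 41966 = 28657 + 10946 + 1597 + 610 + 144 + 8 + 3 + 1, with no two terms consecutive in the sequence.

28657 + 10946 + 1597 + 610 + 144 + 8 + 3 + 1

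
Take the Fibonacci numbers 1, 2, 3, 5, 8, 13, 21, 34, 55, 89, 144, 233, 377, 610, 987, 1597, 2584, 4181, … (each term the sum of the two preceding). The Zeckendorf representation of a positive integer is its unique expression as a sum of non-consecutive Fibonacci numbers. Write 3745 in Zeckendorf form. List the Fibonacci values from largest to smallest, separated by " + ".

subtract 2584 from 3745: 1161 remains
subtract 987 from 1161: 174 remains
subtract 144 from 174: 30 remains
subtract 21 from 30: 9 remains
subtract 8 from 9: 1 remains
subtract 1 from 1: 0 remains
So 3745 = 2584 + 987 + 144 + 21 + 8 + 1, with no two terms consecutive in the sequence.

2584 + 987 + 144 + 21 + 8 + 1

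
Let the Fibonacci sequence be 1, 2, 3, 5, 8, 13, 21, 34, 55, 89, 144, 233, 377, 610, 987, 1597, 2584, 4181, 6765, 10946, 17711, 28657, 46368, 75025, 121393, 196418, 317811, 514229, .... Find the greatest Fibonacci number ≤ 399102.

317811 ≤ 399102 < 514229, so the largest Fibonacci number not exceeding 399102 is 317811.

317811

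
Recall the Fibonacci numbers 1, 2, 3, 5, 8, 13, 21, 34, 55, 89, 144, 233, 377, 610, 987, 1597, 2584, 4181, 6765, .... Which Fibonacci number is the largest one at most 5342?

4181 ≤ 5342 < 6765, so the largest Fibonacci number not exceeding 5342 is 4181.

4181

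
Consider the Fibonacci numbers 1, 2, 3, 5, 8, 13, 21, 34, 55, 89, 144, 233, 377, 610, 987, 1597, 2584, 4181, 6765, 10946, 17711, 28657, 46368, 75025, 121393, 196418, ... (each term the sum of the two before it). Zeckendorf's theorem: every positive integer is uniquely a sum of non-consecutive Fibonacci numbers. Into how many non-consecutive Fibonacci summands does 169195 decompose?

7

169195 − 121393 = 47802
47802 − 46368 = 1434
1434 − 987 = 447
447 − 377 = 70
70 − 55 = 15
15 − 13 = 2
2 − 2 = 0
169195 = 121393 + 46368 + 987 + 377 + 55 + 13 + 2, which has 7 terms.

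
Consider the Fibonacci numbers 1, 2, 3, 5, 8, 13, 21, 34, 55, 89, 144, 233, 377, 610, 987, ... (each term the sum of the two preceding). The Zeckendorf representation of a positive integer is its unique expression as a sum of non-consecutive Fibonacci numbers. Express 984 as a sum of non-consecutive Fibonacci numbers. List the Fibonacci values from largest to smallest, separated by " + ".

Greedily peel off the largest Fibonacci term at each step:
984: greatest Fibonacci not exceeding it is 610, leaving 374
374: greatest Fibonacci not exceeding it is 233, leaving 141
141: greatest Fibonacci not exceeding it is 89, leaving 52
52: greatest Fibonacci not exceeding it is 34, leaving 18
18: greatest Fibonacci not exceeding it is 13, leaving 5
5: greatest Fibonacci not exceeding it is 5, leaving 0
So 984 = 610 + 233 + 89 + 34 + 13 + 5, with no two terms consecutive in the sequence.

610 + 233 + 89 + 34 + 13 + 5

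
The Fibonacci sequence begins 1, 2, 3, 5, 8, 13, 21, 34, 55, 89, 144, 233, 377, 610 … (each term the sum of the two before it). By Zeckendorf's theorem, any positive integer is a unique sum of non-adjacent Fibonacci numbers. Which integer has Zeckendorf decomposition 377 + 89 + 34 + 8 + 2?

510

377 + 89 + 34 + 8 + 2 = 510.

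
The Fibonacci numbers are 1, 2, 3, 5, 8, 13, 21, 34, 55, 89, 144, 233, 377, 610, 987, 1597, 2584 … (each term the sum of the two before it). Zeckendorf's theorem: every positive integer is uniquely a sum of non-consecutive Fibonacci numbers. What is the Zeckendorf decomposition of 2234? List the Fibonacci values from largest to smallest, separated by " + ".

1597 + 610 + 21 + 5 + 1

2234 − 1597 = 637
637 − 610 = 27
27 − 21 = 6
6 − 5 = 1
1 − 1 = 0
So 2234 = 1597 + 610 + 21 + 5 + 1, with no two terms consecutive in the sequence.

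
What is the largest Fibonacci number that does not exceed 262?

233 ≤ 262 < 377, so the largest Fibonacci number not exceeding 262 is 233.

233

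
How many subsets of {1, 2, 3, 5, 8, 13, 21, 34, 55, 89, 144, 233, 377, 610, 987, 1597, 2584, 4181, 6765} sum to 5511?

Starting from the Zeckendorf form and repeatedly splitting a term F_k into F_{k−1} + F_{k−2} (when neither is already used) reaches every representation.
5511 = 4181+987+233+89+21 = 4181+987+233+89+13+8 = 4181+987+233+55+34+21 = 4181+987+233+89+13+5+3 = … (44 more), for 48 in all.

48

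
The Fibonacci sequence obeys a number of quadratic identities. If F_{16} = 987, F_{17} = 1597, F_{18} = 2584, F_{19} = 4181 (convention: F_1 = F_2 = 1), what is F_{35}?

9227465

By the addition formula F_{m+n} = F_m F_{n+1} + F_{m−1} F_n with m=19, n=16: F_{35} = 4181·1597 + 2584·987 = 6677057 + 2550408 = 9227465.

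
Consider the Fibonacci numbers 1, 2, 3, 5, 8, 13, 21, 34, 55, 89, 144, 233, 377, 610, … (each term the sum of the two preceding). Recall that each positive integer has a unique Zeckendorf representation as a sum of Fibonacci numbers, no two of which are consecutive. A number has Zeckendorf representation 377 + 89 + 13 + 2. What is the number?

377 + 89 + 13 + 2 = 481.

481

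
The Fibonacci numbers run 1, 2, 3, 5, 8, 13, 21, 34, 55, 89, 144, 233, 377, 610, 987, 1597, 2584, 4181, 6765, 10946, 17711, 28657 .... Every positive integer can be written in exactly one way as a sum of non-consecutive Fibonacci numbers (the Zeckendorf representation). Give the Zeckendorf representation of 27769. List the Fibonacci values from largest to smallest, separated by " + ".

27769: greatest Fibonacci not exceeding it is 17711, leaving 10058
10058: greatest Fibonacci not exceeding it is 6765, leaving 3293
3293: greatest Fibonacci not exceeding it is 2584, leaving 709
709: greatest Fibonacci not exceeding it is 610, leaving 99
99: greatest Fibonacci not exceeding it is 89, leaving 10
10: greatest Fibonacci not exceeding it is 8, leaving 2
2: greatest Fibonacci not exceeding it is 2, leaving 0
So 27769 = 17711 + 6765 + 2584 + 610 + 89 + 8 + 2, with no two terms consecutive in the sequence.

17711 + 6765 + 2584 + 610 + 89 + 8 + 2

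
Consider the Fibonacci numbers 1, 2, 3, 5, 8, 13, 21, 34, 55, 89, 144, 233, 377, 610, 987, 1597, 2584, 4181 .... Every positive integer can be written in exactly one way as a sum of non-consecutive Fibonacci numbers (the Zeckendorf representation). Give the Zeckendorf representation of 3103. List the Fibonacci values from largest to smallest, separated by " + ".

Repeatedly subtract the largest Fibonacci number that fits:
3103: greatest Fibonacci not exceeding it is 2584, leaving 519
519: greatest Fibonacci not exceeding it is 377, leaving 142
142: greatest Fibonacci not exceeding it is 89, leaving 53
53: greatest Fibonacci not exceeding it is 34, leaving 19
19: greatest Fibonacci not exceeding it is 13, leaving 6
6: greatest Fibonacci not exceeding it is 5, leaving 1
1: greatest Fibonacci not exceeding it is 1, leaving 0
So 3103 = 2584 + 377 + 89 + 34 + 13 + 5 + 1, with no two terms consecutive in the sequence.

2584 + 377 + 89 + 34 + 13 + 5 + 1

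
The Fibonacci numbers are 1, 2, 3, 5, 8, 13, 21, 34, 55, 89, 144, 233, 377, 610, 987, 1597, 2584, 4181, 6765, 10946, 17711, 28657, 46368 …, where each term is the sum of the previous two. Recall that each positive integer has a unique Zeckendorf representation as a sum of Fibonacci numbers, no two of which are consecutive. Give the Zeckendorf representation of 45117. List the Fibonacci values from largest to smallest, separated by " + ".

Greedy algorithm:
28657 ≤ 45117 < 46368, so take 28657; remainder 16460
10946 ≤ 16460 < 17711, so take 10946; remainder 5514
4181 ≤ 5514 < 6765, so take 4181; remainder 1333
987 ≤ 1333 < 1597, so take 987; remainder 346
233 ≤ 346 < 377, so take 233; remainder 113
89 ≤ 113 < 144, so take 89; remainder 24
21 ≤ 24 < 34, so take 21; remainder 3
3 ≤ 3 < 5, so take 3; remainder 0
So 45117 = 28657 + 10946 + 4181 + 987 + 233 + 89 + 21 + 3, with no two terms consecutive in the sequence.

28657 + 10946 + 4181 + 987 + 233 + 89 + 21 + 3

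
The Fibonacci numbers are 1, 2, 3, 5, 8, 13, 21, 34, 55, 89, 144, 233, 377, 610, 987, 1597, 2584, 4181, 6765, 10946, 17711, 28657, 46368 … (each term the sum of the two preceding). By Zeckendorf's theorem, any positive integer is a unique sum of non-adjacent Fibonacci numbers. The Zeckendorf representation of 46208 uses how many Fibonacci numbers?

Greedy algorithm:
28657 ≤ 46208 < 46368, so take 28657; remainder 17551
10946 ≤ 17551 < 17711, so take 10946; remainder 6605
4181 ≤ 6605 < 6765, so take 4181; remainder 2424
1597 ≤ 2424 < 2584, so take 1597; remainder 827
610 ≤ 827 < 987, so take 610; remainder 217
144 ≤ 217 < 233, so take 144; remainder 73
55 ≤ 73 < 89, so take 55; remainder 18
13 ≤ 18 < 21, so take 13; remainder 5
5 ≤ 5 < 8, so take 5; remainder 0
46208 = 28657 + 10946 + 4181 + 1597 + 610 + 144 + 55 + 13 + 5, which has 9 terms.

9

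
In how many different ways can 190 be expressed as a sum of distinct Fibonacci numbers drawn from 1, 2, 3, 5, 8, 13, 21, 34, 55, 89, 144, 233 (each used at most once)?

Starting from the Zeckendorf form and repeatedly splitting a term F_k into F_{k−1} + F_{k−2} (when neither is already used) reaches every representation.
190 = 144+34+8+3+1 = 144+21+13+8+3+1 = 89+55+34+8+3+1 = … (1 more), for 4 in all.

4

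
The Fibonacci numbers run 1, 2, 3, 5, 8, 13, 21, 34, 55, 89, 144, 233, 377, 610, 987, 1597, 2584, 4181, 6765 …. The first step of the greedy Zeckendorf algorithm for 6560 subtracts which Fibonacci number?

4181

4181 ≤ 6560 < 6765, so the largest Fibonacci number not exceeding 6560 is 4181.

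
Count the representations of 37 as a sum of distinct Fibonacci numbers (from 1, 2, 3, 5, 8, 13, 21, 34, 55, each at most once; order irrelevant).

6

37 = 34+3 = 34+2+1 = 21+13+3 = 21+13+2+1 = … (2 more), for 6 in all.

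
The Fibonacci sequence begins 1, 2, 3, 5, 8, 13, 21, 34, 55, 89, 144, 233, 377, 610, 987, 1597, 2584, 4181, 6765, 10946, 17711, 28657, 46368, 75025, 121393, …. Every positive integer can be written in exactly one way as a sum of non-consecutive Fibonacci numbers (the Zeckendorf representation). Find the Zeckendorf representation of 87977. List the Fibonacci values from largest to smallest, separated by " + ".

Repeatedly subtract the largest Fibonacci number that fits:
largest Fibonacci ≤ 87977 is 75025; 87977 − 75025 = 12952
largest Fibonacci ≤ 12952 is 10946; 12952 − 10946 = 2006
largest Fibonacci ≤ 2006 is 1597; 2006 − 1597 = 409
largest Fibonacci ≤ 409 is 377; 409 − 377 = 32
largest Fibonacci ≤ 32 is 21; 32 − 21 = 11
largest Fibonacci ≤ 11 is 8; 11 − 8 = 3
largest Fibonacci ≤ 3 is 3; 3 − 3 = 0
So 87977 = 75025 + 10946 + 1597 + 377 + 21 + 8 + 3, with no two terms consecutive in the sequence.

75025 + 10946 + 1597 + 377 + 21 + 8 + 3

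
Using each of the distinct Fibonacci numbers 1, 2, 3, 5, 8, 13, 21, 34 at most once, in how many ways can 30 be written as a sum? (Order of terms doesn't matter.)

30 = 21+8+1 = 21+5+3+1 = 13+8+5+3+1 — 3 representations.

3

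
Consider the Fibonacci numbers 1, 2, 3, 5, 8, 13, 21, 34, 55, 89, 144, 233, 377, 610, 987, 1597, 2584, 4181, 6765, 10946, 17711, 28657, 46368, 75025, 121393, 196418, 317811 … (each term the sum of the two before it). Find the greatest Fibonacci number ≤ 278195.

196418

196418 ≤ 278195 < 317811, so the largest Fibonacci number not exceeding 278195 is 196418.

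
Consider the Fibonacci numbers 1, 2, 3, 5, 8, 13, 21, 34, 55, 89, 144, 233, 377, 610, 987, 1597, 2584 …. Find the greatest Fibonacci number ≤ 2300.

1597

1597 ≤ 2300 < 2584, so the largest Fibonacci number not exceeding 2300 is 1597.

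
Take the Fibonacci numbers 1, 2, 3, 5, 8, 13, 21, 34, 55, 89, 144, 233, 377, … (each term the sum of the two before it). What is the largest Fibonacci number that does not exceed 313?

233

233 ≤ 313 < 377, so the largest Fibonacci number not exceeding 313 is 233.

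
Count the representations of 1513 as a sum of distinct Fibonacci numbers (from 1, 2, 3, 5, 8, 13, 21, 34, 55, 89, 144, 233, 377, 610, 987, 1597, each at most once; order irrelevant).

Each representation comes from the Zeckendorf form by replacing some F_k with F_{k−1} + F_{k−2} where possible.
1513 = 987+377+144+5 = 987+377+144+3+2 = 987+377+89+55+5 = 987+377+89+55+3+2 = 987+377+89+34+21+5 = … (15 more), for 20 in all.

20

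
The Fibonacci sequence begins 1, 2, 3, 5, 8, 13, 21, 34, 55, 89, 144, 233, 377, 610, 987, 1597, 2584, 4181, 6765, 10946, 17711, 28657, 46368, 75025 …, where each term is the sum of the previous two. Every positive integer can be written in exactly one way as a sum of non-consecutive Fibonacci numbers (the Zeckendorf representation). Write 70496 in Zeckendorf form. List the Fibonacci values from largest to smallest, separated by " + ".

46368 + 17711 + 4181 + 1597 + 610 + 21 + 8

largest Fibonacci ≤ 70496 is 46368; 70496 − 46368 = 24128
largest Fibonacci ≤ 24128 is 17711; 24128 − 17711 = 6417
largest Fibonacci ≤ 6417 is 4181; 6417 − 4181 = 2236
largest Fibonacci ≤ 2236 is 1597; 2236 − 1597 = 639
largest Fibonacci ≤ 639 is 610; 639 − 610 = 29
largest Fibonacci ≤ 29 is 21; 29 − 21 = 8
largest Fibonacci ≤ 8 is 8; 8 − 8 = 0
So 70496 = 46368 + 17711 + 4181 + 1597 + 610 + 21 + 8, with no two terms consecutive in the sequence.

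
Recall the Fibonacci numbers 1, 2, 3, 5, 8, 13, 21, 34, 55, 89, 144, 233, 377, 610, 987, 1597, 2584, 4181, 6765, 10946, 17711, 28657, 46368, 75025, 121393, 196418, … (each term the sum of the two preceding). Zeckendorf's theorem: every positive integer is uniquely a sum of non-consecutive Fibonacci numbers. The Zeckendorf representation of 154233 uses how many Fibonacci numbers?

4

Greedy algorithm:
largest Fibonacci ≤ 154233 is 121393; 154233 − 121393 = 32840
largest Fibonacci ≤ 32840 is 28657; 32840 − 28657 = 4183
largest Fibonacci ≤ 4183 is 4181; 4183 − 4181 = 2
largest Fibonacci ≤ 2 is 2; 2 − 2 = 0
154233 = 121393 + 28657 + 4181 + 2, which has 4 terms.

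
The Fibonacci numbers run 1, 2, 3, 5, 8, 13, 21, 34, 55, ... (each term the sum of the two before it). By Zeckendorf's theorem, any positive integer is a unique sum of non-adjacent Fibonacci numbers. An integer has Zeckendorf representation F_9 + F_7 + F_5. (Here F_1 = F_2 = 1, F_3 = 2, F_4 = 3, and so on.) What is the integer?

F_9 + F_7 + F_5 = 34 + 13 + 5 = 52.

52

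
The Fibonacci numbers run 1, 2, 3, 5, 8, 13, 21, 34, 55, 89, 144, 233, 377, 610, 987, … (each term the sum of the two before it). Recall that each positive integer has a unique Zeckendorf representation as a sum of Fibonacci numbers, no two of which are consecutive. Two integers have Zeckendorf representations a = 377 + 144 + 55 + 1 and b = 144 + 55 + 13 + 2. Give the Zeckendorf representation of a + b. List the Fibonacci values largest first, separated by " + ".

The two numbers are 577 and 214, so their sum is 791.
Greedy algorithm:
subtract 610 from 791: 181 remains
subtract 144 from 181: 37 remains
subtract 34 from 37: 3 remains
subtract 3 from 3: 0 remains

610 + 144 + 34 + 3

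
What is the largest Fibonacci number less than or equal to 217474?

196418 ≤ 217474 < 317811, so the largest Fibonacci number not exceeding 217474 is 196418.

196418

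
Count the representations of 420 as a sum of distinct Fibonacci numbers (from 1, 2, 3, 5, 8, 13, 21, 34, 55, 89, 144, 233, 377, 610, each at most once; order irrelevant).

Starting from the Zeckendorf form and repeatedly splitting a term F_k into F_{k−1} + F_{k−2} (when neither is already used) reaches every representation.
420 = 377+34+8+1 = 377+34+5+3+1 = 377+21+13+8+1 = 233+144+34+8+1 = 377+21+13+5+3+1 = … (7 more), for 12 in all.

12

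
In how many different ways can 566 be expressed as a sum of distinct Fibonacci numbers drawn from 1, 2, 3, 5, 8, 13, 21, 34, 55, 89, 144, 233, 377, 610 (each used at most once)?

18

Starting from the Zeckendorf form and repeatedly splitting a term F_k into F_{k−1} + F_{k−2} (when neither is already used) reaches every representation.
566 = 377+144+34+8+3 = 377+144+34+8+2+1 = 377+144+21+13+8+3 = … (15 more), for 18 in all.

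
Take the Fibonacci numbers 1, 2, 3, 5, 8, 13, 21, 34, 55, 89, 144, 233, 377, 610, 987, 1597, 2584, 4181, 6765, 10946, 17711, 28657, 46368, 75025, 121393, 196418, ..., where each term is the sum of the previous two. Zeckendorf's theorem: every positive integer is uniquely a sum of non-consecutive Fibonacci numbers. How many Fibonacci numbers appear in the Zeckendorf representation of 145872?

4

Repeatedly subtract the largest Fibonacci number that fits:
121393 ≤ 145872 < 196418, so take 121393; remainder 24479
17711 ≤ 24479 < 28657, so take 17711; remainder 6768
6765 ≤ 6768 < 10946, so take 6765; remainder 3
3 ≤ 3 < 5, so take 3; remainder 0
145872 = 121393 + 17711 + 6765 + 3, which has 4 terms.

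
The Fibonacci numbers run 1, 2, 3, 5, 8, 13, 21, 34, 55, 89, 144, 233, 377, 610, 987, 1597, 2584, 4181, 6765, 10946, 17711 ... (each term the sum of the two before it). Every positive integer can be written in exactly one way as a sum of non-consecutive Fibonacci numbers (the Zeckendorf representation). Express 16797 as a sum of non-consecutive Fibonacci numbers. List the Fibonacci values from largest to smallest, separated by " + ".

10946 + 4181 + 1597 + 55 + 13 + 5

Greedy algorithm:
16797 − 10946 = 5851
5851 − 4181 = 1670
1670 − 1597 = 73
73 − 55 = 18
18 − 13 = 5
5 − 5 = 0
So 16797 = 10946 + 4181 + 1597 + 55 + 13 + 5, with no two terms consecutive in the sequence.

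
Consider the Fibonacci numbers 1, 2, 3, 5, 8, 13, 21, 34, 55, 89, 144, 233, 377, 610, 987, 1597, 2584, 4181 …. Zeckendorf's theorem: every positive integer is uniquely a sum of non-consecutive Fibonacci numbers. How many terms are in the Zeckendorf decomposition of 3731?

Greedily peel off the largest Fibonacci term at each step:
subtract 2584 from 3731: 1147 remains
subtract 987 from 1147: 160 remains
subtract 144 from 160: 16 remains
subtract 13 from 16: 3 remains
subtract 3 from 3: 0 remains
3731 = 2584 + 987 + 144 + 13 + 3, which has 5 terms.

5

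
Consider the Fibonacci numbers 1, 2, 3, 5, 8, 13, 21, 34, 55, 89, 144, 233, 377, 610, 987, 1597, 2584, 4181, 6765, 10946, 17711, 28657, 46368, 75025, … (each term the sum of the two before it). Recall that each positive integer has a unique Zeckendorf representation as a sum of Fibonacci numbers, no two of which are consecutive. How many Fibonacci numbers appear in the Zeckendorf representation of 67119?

7

largest Fibonacci ≤ 67119 is 46368; 67119 − 46368 = 20751
largest Fibonacci ≤ 20751 is 17711; 20751 − 17711 = 3040
largest Fibonacci ≤ 3040 is 2584; 3040 − 2584 = 456
largest Fibonacci ≤ 456 is 377; 456 − 377 = 79
largest Fibonacci ≤ 79 is 55; 79 − 55 = 24
largest Fibonacci ≤ 24 is 21; 24 − 21 = 3
largest Fibonacci ≤ 3 is 3; 3 − 3 = 0
67119 = 46368 + 17711 + 2584 + 377 + 55 + 21 + 3, which has 7 terms.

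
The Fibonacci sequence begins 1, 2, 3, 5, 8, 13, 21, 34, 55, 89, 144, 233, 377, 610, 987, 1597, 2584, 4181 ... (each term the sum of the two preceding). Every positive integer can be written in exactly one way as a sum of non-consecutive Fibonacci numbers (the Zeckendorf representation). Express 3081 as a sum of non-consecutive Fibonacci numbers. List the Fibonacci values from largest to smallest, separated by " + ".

2584 + 377 + 89 + 21 + 8 + 2

Greedily peel off the largest Fibonacci term at each step:
3081: greatest Fibonacci not exceeding it is 2584, leaving 497
497: greatest Fibonacci not exceeding it is 377, leaving 120
120: greatest Fibonacci not exceeding it is 89, leaving 31
31: greatest Fibonacci not exceeding it is 21, leaving 10
10: greatest Fibonacci not exceeding it is 8, leaving 2
2: greatest Fibonacci not exceeding it is 2, leaving 0
So 3081 = 2584 + 377 + 89 + 21 + 8 + 2, with no two terms consecutive in the sequence.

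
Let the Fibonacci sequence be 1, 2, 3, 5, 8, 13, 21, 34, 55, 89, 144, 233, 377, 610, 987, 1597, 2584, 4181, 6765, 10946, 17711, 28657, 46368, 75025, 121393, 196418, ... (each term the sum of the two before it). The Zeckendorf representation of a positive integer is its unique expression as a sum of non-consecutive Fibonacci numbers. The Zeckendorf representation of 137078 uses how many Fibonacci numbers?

7

Greedy algorithm:
137078: greatest Fibonacci not exceeding it is 121393, leaving 15685
15685: greatest Fibonacci not exceeding it is 10946, leaving 4739
4739: greatest Fibonacci not exceeding it is 4181, leaving 558
558: greatest Fibonacci not exceeding it is 377, leaving 181
181: greatest Fibonacci not exceeding it is 144, leaving 37
37: greatest Fibonacci not exceeding it is 34, leaving 3
3: greatest Fibonacci not exceeding it is 3, leaving 0
137078 = 121393 + 10946 + 4181 + 377 + 144 + 34 + 3, which has 7 terms.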